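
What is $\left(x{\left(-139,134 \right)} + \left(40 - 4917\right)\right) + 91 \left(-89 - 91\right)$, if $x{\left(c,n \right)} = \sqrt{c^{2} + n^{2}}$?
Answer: $-21257 + \sqrt{37277} \approx -21064.0$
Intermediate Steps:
$\left(x{\left(-139,134 \right)} + \left(40 - 4917\right)\right) + 91 \left(-89 - 91\right) = \left(\sqrt{\left(-139\right)^{2} + 134^{2}} + \left(40 - 4917\right)\right) + 91 \left(-89 - 91\right) = \left(\sqrt{19321 + 17956} - 4877\right) + 91 \left(-180\right) = \left(\sqrt{37277} - 4877\right) - 16380 = \left(-4877 + \sqrt{37277}\right) - 16380 = -21257 + \sqrt{37277}$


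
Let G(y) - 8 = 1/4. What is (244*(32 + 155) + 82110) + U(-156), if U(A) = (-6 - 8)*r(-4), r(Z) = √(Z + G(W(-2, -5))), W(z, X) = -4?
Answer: 127738 - 7*√17 ≈ 1.2771e+5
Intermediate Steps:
G(y) = 33/4 (G(y) = 8 + 1/4 = 8 + ¼ = 33/4)
r(Z) = √(33/4 + Z) (r(Z) = √(Z + 33/4) = √(33/4 + Z))
U(A) = -7*√17 (U(A) = (-6 - 8)*(√(33 + 4*(-4))/2) = -7*√(33 - 16) = -7*√17)
(244*(32 + 155) + 82110) + U(-156) = (244*(32 + 155) + 82110) - 7*√17 = (244*187 + 82110) - 7*√17 = (45628 + 82110) - 7*√17 = 127738 - 7*√17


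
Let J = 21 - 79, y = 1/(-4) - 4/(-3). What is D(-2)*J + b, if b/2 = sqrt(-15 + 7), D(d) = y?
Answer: -377/6 + 4*I*sqrt(2) ≈ -62.833 + 5.6569*I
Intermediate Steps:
y = 13/12 (y = 1*(-1/4) - 4*(-1/3) = -1/4 + 4/3 = 13/12 ≈ 1.0833)
D(d) = 13/12
b = 4*I*sqrt(2) (b = 2*sqrt(-15 + 7) = 2*sqrt(-8) = 2*(2*I*sqrt(2)) = 4*I*sqrt(2) ≈ 5.6569*I)
J = -58
D(-2)*J + b = (13/12)*(-58) + 4*I*sqrt(2) = -377/6 + 4*I*sqrt(2)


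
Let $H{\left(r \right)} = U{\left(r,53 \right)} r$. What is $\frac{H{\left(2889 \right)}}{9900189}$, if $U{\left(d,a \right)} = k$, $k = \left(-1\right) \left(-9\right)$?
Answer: $\frac{2889}{1100021} \approx 0.0026263$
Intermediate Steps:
$k = 9$
$U{\left(d,a \right)} = 9$
$H{\left(r \right)} = 9 r$
$\frac{H{\left(2889 \right)}}{9900189} = \frac{9 \cdot 2889}{9900189} = 26001 \cdot \frac{1}{9900189} = \frac{2889}{1100021}$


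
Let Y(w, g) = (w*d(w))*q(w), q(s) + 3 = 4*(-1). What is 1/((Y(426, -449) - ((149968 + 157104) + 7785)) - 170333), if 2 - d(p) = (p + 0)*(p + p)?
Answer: 1/1081831710 ≈ 9.2436e-10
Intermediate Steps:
q(s) = -7 (q(s) = -3 + 4*(-1) = -3 - 4 = -7)
d(p) = 2 - 2*p² (d(p) = 2 - (p + 0)*(p + p) = 2 - p*2*p = 2 - 2*p²)
Y(w, g) = -7*w*(2 - 2*w²) (Y(w, g) = (w*(2 - 2*w²))*(-7) = -7*w*(2 - 2*w²))
1/((Y(426, -449) - ((149968 + 157104) + 7785)) - 170333) = 1/((14*426*(-1 + 426²) - ((149968 + 157104) + 7785)) - 170333) = 1/((14*426*(-1 + 181476) - (307072 + 7785)) - 170333) = 1/((14*426*181475 - 1*314857) - 170333) = 1/((1082316900 - 314857) - 170333) = 1/(1082002043 - 170333) = 1/1081831710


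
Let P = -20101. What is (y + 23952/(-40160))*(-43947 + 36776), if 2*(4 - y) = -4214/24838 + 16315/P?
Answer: -17497683319660267/626582140690 ≈ -27926.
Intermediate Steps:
y = 1121021672/249634319 (y = 4 - (-4214/24838 + 16315/(-20101))/2 = 4 - (-4214*1/24838 + 16315*(-1/20101))/2 = 4 - (-2107/12419 - 16315/20101)/2 = 4 - ½*(-244968792/249634319) = 4 + 122484396/249634319 = 1121021672/249634319 ≈ 4.4907)
(y + 23952/(-40160))*(-43947 + 36776) = (1121021672/249634319 + 23952/(-40160))*(-43947 + 36776) = (1121021672/249634319 + 23952*(-1/40160))*(-7171) = (1121021672/249634319 - 1497/2510)*(-7171) = (2440061821177/626582140690)*(-7171) = -17497683319660267/626582140690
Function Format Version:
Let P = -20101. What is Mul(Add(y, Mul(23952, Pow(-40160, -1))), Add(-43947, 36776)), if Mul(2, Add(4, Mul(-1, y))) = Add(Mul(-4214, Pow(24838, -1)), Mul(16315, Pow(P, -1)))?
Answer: Rational(-17497683319660267, 626582140690) ≈ -27926.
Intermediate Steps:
y = Rational(1121021672, 249634319) (y = Add(4, Mul(Rational(-1, 2), Add(Mul(-4214, Pow(24838, -1)), Mul(16315, Pow(-20101, -1))))) = Add(4, Mul(Rational(-1, 2), Add(Mul(-4214, Rational(1, 24838)), Mul(16315, Rational(-1, 20101))))) = Add(4, Mul(Rational(-1, 2), Add(Rational(-2107, 12419), Rational(-16315, 20101)))) = Add(4, Mul(Rational(-1, 2), Rational(-244968792, 249634319))) = Add(4, Rational(122484396, 249634319)) = Rational(1121021672, 249634319) ≈ 4.4907)
Mul(Add(y, Mul(23952, Pow(-40160, -1))), Add(-43947, 36776)) = Mul(Add(Rational(1121021672, 249634319), Mul(23952, Pow(-40160, -1))), Add(-43947, 36776)) = Mul(Add(Rational(1121021672, 249634319), Mul(23952, Rational(-1, 40160))), -7171) = Mul(Add(Rational(1121021672, 249634319), Rational(-1497, 2510)), -7171) = Mul(Rational(2440061821177, 626582140690), -7171) = Rational(-17497683319660267, 626582140690)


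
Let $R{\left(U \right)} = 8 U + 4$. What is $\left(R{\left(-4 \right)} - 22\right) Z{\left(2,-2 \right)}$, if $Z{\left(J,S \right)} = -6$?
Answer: $300$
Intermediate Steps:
$R{\left(U \right)} = 4 + 8 U$
$\left(R{\left(-4 \right)} - 22\right) Z{\left(2,-2 \right)} = \left(\left(4 + 8 \left(-4\right)\right) - 22\right) \left(-6\right) = \left(\left(4 - 32\right) - 22\right) \left(-6\right) = \left(-28 - 22\right) \left(-6\right) = \left(-50\right) \left(-6\right) = 300$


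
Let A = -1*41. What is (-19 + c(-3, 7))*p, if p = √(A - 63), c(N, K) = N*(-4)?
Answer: -14*I*√26 ≈ -71.386*I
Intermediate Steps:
c(N, K) = -4*N
A = -41
p = 2*I*√26 (p = √(-41 - 63) = √(-104) = 2*I*√26 ≈ 10.198*I)
(-19 + c(-3, 7))*p = (-19 - 4*(-3))*(2*I*√26) = (-19 + 12)*(2*I*√26) = -14*I*√26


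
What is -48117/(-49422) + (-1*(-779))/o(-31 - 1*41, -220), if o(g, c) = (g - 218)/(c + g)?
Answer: 1875979571/2388730 ≈ 785.35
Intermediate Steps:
o(g, c) = (-218 + g)/(c + g)
-48117/(-49422) + (-1*(-779))/o(-31 - 1*41, -220) = -48117/(-49422) + (-1*(-779))/(((-218 + (-31 - 1*41))/(-220 + (-31 - 1*41)))) = -48117*(-1/49422) + 779/(((-218 + (-31 - 41))/(-220 + (-31 - 41)))) = 16039/16474 + 779/(((-218 - 72)/(-220 - 72))) = 16039/16474 + 779/((-290/(-292))) = 16039/16474 + 779/((-1/292*(-290))) = 16039/16474 + 779/(145/146) = 16039/16474 + 779*(146/145) = 16039/16474 + 113734/145 = 1875979571/2388730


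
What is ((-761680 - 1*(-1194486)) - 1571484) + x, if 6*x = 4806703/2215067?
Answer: -15133483561853/13290402 ≈ -1.1387e+6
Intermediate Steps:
x = 4806703/13290402 (x = (4806703/2215067)/6 = (4806703*(1/2215067))/6 = (⅙)*(4806703/2215067) = 4806703/13290402 ≈ 0.36167)
((-761680 - 1*(-1194486)) - 1571484) + x = ((-761680 - 1*(-1194486)) - 1571484) + 4806703/13290402 = ((-761680 + 1194486) - 1571484) + 4806703/13290402 = (432806 - 1571484) + 4806703/13290402 = -1138678 + 4806703/13290402 = -15133483561853/13290402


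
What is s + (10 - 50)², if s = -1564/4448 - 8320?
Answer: -7473031/1112 ≈ -6720.4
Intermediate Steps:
s = -9252231/1112 (s = -1564/4448 - 8320 = -1*391/1112 - 8320 = -391/1112 - 8320 = -9252231/1112 ≈ -8320.3)
s + (10 - 50)² = -9252231/1112 + (10 - 50)² = -9252231/1112 + (-40)² = -9252231/1112 + 1600 = -7473031/1112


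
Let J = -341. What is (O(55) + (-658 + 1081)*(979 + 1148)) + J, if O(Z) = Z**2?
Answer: 902405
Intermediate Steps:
(O(55) + (-658 + 1081)*(979 + 1148)) + J = (55**2 + (-658 + 1081)*(979 + 1148)) - 341 = (3025 + 423*2127) - 341 = (3025 + 899721) - 341 = 902746 - 341 = 902405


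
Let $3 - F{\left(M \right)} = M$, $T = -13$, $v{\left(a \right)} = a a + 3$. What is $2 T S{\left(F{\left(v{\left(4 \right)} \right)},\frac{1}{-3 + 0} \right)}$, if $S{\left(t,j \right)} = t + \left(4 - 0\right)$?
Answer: $312$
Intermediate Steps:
$v{\left(a \right)} = 3 + a^{2}$ ($v{\left(a \right)} = a^{2} + 3 = 3 + a^{2}$)
$F{\left(M \right)} = 3 - M$
$S{\left(t,j \right)} = 4 + t$ ($S{\left(t,j \right)} = t + \left(4 + 0\right) = t + 4 = 4 + t$)
$2 T S{\left(F{\left(v{\left(4 \right)} \right)},\frac{1}{-3 + 0} \right)} = 2 \left(-13\right) \left(4 + \left(3 - \left(3 + 4^{2}\right)\right)\right) = - 26 \left(4 + \left(3 - \left(3 + 16\right)\right)\right) = - 26 \left(4 + \left(3 - 19\right)\right) = - 26 \left(4 - 16\right) = \left(-26\right) \left(-12\right) = 312$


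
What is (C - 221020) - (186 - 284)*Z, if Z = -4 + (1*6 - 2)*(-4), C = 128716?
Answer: -94264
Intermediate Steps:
Z = -20 (Z = -4 + (6 - 2)*(-4) = -4 + 4*(-4) = -4 - 16 = -20)
(C - 221020) - (186 - 284)*Z = (128716 - 221020) - (186 - 284)*(-20) = -92304 - (-98)*(-20) = -92304 - 1*1960 = -92304 - 1960 = -94264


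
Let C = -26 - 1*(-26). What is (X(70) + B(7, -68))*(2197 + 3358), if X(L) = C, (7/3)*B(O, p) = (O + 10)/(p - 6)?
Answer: -283305/518 ≈ -546.92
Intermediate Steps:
B(O, p) = 3*(10 + O)/(7*(-6 + p)) (B(O, p) = 3*((O + 10)/(p - 6))/7 = 3*((10 + O)/(-6 + p))/7 = 3*(10 + O)/(7*(-6 + p)))
C = 0 (C = -26 + 26 = 0)
X(L) = 0
(X(70) + B(7, -68))*(2197 + 3358) = (0 + 3*(10 + 7)/(7*(-6 - 68)))*(2197 + 3358) = (0 + (3/7)*17/(-74))*5555 = (0 + (3/7)*(-1/74)*17)*5555 = (0 - 51/518)*5555 = -51/518*5555 = -283305/518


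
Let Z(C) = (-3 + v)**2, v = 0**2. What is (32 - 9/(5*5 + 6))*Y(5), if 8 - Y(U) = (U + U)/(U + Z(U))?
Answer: 50133/217 ≈ 231.03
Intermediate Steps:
v = 0
Z(C) = 9 (Z(C) = (-3 + 0)**2 = (-3)**2 = 9)
Y(U) = 8 - 2*U/(9 + U) (Y(U) = 8 - (U + U)/(U + 9) = 8 - 2*U/(9 + U))
(32 - 9/(5*5 + 6))*Y(5) = (32 - 9/(5*5 + 6))*(6*(12 + 5)/(9 + 5)) = (32 - 9/(25 + 6))*(6*17/14) = (32 - 9/31)*(6*(1/14)*17) = (32 - 9*1/31)*(51/7) = (32 - 9/31)*(51/7) = (983/31)*(51/7) = 50133/217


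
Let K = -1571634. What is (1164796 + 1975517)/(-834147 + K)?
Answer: -1046771/801927 ≈ -1.3053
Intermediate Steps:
(1164796 + 1975517)/(-834147 + K) = (1164796 + 1975517)/(-834147 - 1571634) = 3140313/(-2405781) = 3140313*(-1/2405781) = -1046771/801927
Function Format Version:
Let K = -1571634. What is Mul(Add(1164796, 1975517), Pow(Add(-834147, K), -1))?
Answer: Rational(-1046771, 801927) ≈ -1.3053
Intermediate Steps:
Mul(Add(1164796, 1975517), Pow(Add(-834147, K), -1)) = Mul(Add(1164796, 1975517), Pow(Add(-834147, -1571634), -1)) = Mul(3140313, Pow(-2405781, -1)) = Mul(3140313, Rational(-1, 2405781)) = Rational(-1046771, 801927)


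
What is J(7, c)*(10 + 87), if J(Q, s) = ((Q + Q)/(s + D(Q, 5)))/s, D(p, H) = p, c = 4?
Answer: 679/22 ≈ 30.864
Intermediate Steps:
J(Q, s) = 2*Q/(s*(Q + s)) (J(Q, s) = ((Q + Q)/(s + Q))/s = ((2*Q)/(Q + s))/s = (2*Q/(Q + s))/s = 2*Q/(s*(Q + s)))
J(7, c)*(10 + 87) = (2*7/(4*(7 + 4)))*(10 + 87) = (2*7*(¼)/11)*97 = (2*7*(¼)*(1/11))*97 = (7/22)*97 = 679/22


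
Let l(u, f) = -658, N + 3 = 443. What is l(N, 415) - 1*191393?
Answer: -192051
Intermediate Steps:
N = 440 (N = -3 + 443 = 440)
l(N, 415) - 1*191393 = -658 - 1*191393 = -658 - 191393 = -192051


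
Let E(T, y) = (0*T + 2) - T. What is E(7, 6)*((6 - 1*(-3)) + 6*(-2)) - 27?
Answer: -12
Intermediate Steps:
E(T, y) = 2 - T (E(T, y) = (0 + 2) - T = 2 - T)
E(7, 6)*((6 - 1*(-3)) + 6*(-2)) - 27 = (2 - 1*7)*((6 - 1*(-3)) + 6*(-2)) - 27 = (2 - 7)*((6 + 3) - 12) - 27 = -5*(9 - 12) - 27 = -5*(-3) - 27 = 15 - 27 = -12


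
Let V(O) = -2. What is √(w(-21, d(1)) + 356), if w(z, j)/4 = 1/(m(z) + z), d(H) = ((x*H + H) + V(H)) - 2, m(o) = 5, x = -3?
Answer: √1423/2 ≈ 18.861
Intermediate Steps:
d(H) = -4 - 2*H (d(H) = ((-3*H + H) - 2) - 2 = (-2*H - 2) - 2 = (-2 - 2*H) - 2 = -4 - 2*H)
w(z, j) = 4/(5 + z)
√(w(-21, d(1)) + 356) = √(4/(5 - 21) + 356) = √(4/(-16) + 356) = √(4*(-1/16) + 356) = √(-¼ + 356) = √(1423/4) = √1423/2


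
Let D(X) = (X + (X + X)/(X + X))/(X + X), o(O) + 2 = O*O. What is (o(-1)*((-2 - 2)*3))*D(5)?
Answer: 36/5 ≈ 7.2000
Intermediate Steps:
o(O) = -2 + O² (o(O) = -2 + O*O = -2 + O²)
D(X) = (1 + X)/(2*X) (D(X) = (X + (2*X)/((2*X)))/((2*X)) = (X + (2*X)*(1/(2*X)))*(1/(2*X)) = (X + 1)*(1/(2*X)) = (1 + X)*(1/(2*X)) = (1 + X)/(2*X))
(o(-1)*((-2 - 2)*3))*D(5) = ((-2 + (-1)²)*((-2 - 2)*3))*((½)*(1 + 5)/5) = ((-2 + 1)*(-4*3))*((½)*(⅕)*6) = -1*(-12)*(⅗) = 12*(⅗) = 36/5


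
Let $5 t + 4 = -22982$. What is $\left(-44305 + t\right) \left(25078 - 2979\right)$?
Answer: $- \frac{5403448589}{5} \approx -1.0807 \cdot 10^{9}$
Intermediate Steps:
$t = - \frac{22986}{5}$ ($t = - \frac{4}{5} + \frac{1}{5} \left(-22982\right) = - \frac{4}{5} - \frac{22982}{5} = - \frac{22986}{5} \approx -4597.2$)
$\left(-44305 + t\right) \left(25078 - 2979\right) = \left(-44305 - \frac{22986}{5}\right) \left(25078 - 2979\right) = \left(- \frac{244511}{5}\right) 22099 = - \frac{5403448589}{5}$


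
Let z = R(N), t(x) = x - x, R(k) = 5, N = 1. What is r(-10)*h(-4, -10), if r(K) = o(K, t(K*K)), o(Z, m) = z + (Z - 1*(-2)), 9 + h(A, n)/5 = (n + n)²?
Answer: -5865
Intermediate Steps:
t(x) = 0
z = 5
h(A, n) = -45 + 20*n² (h(A, n) = -45 + 5*(n + n)² = -45 + 5*(2*n)² = -45 + 5*(4*n²) = -45 + 20*n²)
o(Z, m) = 7 + Z (o(Z, m) = 5 + (Z - 1*(-2)) = 5 + (Z + 2) = 5 + (2 + Z) = 7 + Z)
r(K) = 7 + K
r(-10)*h(-4, -10) = (7 - 10)*(-45 + 20*(-10)²) = -3*(-45 + 20*100) = -3*(-45 + 2000) = -3*1955 = -5865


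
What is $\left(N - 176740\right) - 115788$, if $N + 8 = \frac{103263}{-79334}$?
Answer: $- \frac{23208154287}{79334} \approx -2.9254 \cdot 10^{5}$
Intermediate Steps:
$N = - \frac{737935}{79334}$ ($N = -8 + \frac{103263}{-79334} = -8 + 103263 \left(- \frac{1}{79334}\right) = -8 - \frac{103263}{79334} = - \frac{737935}{79334} \approx -9.3016$)
$\left(N - 176740\right) - 115788 = \left(- \frac{737935}{79334} - 176740\right) - 115788 = - \frac{14022229095}{79334} - 115788 = - \frac{23208154287}{79334}$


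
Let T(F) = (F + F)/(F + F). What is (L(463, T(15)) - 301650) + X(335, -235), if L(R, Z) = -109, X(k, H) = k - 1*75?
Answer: -301499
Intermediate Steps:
X(k, H) = -75 + k (X(k, H) = k - 75 = -75 + k)
T(F) = 1 (T(F) = (2*F)/((2*F)) = (2*F)*(1/(2*F)) = 1)
(L(463, T(15)) - 301650) + X(335, -235) = (-109 - 301650) + (-75 + 335) = -301759 + 260 = -301499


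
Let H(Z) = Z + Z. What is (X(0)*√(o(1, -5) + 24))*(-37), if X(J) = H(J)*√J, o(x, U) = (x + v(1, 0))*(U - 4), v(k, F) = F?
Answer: 0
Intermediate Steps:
H(Z) = 2*Z
o(x, U) = x*(-4 + U) (o(x, U) = (x + 0)*(U - 4) = x*(-4 + U))
X(J) = 2*J^(3/2) (X(J) = (2*J)*√J = 2*J^(3/2))
(X(0)*√(o(1, -5) + 24))*(-37) = ((2*0^(3/2))*√(1*(-4 - 5) + 24))*(-37) = ((2*0)*√(1*(-9) + 24))*(-37) = (0*√(-9 + 24))*(-37) = (0*√15)*(-37) = 0*(-37) = 0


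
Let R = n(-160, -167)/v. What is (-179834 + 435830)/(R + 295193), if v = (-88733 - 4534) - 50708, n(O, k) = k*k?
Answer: 6142837350/7083397381 ≈ 0.86722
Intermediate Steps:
n(O, k) = k²
v = -143975 (v = -93267 - 50708 = -143975)
R = -27889/143975 (R = (-167)²/(-143975) = 27889*(-1/143975) = -27889/143975 ≈ -0.19371)
(-179834 + 435830)/(R + 295193) = (-179834 + 435830)/(-27889/143975 + 295193) = 255996/(42500384286/143975) = 255996*(143975/42500384286) = 6142837350/7083397381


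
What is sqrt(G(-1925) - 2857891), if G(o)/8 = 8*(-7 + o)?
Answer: I*sqrt(2981539) ≈ 1726.7*I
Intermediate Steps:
G(o) = -448 + 64*o (G(o) = 8*(8*(-7 + o)) = 8*(-56 + 8*o) = -448 + 64*o)
sqrt(G(-1925) - 2857891) = sqrt((-448 + 64*(-1925)) - 2857891) = sqrt((-448 - 123200) - 2857891) = sqrt(-123648 - 2857891) = sqrt(-2981539) = I*sqrt(2981539)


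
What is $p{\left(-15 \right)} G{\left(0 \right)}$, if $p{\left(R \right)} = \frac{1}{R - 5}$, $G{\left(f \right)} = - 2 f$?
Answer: $0$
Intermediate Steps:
$p{\left(R \right)} = \frac{1}{-5 + R}$
$p{\left(-15 \right)} G{\left(0 \right)} = \frac{\left(-2\right) 0}{-5 - 15} = \frac{1}{-20} \cdot 0 = \left(- \frac{1}{20}\right) 0 = 0$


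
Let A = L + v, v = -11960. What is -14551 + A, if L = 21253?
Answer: -5258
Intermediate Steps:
A = 9293 (A = 21253 - 11960 = 9293)
-14551 + A = -14551 + 9293 = -5258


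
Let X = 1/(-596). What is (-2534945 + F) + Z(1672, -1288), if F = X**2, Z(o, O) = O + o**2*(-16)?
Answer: -16789489199631/355216 ≈ -4.7266e+7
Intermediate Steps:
Z(o, O) = O - 16*o**2
X = -1/596 ≈ -0.0016779
F = 1/355216 (F = (-1/596)**2 = 1/355216 ≈ 2.8152e-6)
(-2534945 + F) + Z(1672, -1288) = (-2534945 + 1/355216) + (-1288 - 16*1672**2) = -900453023119/355216 + (-1288 - 16*2795584) = -900453023119/355216 + (-1288 - 44729344) = -900453023119/355216 - 44730632 = -16789489199631/355216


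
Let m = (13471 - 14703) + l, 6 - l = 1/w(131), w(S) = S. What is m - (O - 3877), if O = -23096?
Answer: 3372856/131 ≈ 25747.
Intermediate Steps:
l = 785/131 (l = 6 - 1/131 = 785/131 ≈ 5.9924)
m = -160607/131 (m = (13471 - 14703) + 785/131 = -1232 + 785/131 = -160607/131 ≈ -1226.0)
m - (O - 3877) = -160607/131 - (-23096 - 3877) = -160607/131 - 1*(-26973) = -160607/131 + 26973 = 3372856/131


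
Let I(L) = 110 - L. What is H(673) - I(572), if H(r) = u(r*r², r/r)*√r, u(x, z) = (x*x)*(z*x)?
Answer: 462 + 28322760375035890849425313*√673 ≈ 7.3476e+26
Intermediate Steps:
u(x, z) = z*x³ (u(x, z) = x²*(x*z) = z*x³)
H(r) = r^(19/2) (H(r) = ((r/r)*(r*r²)³)*√r = (1*(r³)³)*√r = (1*r⁹)*√r = r⁹*√r = r^(19/2))
H(673) - I(572) = 673^(19/2) - (110 - 1*572) = 28322760375035890849425313*√673 - (110 - 572) = 28322760375035890849425313*√673 - 1*(-462) = 28322760375035890849425313*√673 + 462 = 462 + 28322760375035890849425313*√673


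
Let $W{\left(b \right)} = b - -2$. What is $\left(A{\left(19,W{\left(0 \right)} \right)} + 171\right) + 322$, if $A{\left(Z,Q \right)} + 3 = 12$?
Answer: $502$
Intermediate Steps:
$W{\left(b \right)} = 2 + b$ ($W{\left(b \right)} = b + 2 = 2 + b$)
$A{\left(Z,Q \right)} = 9$ ($A{\left(Z,Q \right)} = -3 + 12 = 9$)
$\left(A{\left(19,W{\left(0 \right)} \right)} + 171\right) + 322 = \left(9 + 171\right) + 322 = 180 + 322 = 502$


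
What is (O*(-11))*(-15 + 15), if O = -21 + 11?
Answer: 0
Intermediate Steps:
O = -10
(O*(-11))*(-15 + 15) = (-10*(-11))*(-15 + 15) = 110*0 = 0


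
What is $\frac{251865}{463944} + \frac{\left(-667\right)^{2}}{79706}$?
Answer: $\frac{37746455651}{6163186744} \approx 6.1245$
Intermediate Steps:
$\frac{251865}{463944} + \frac{\left(-667\right)^{2}}{79706} = 251865 \cdot \frac{1}{463944} + 444889 \cdot \frac{1}{79706} = \frac{83955}{154648} + \frac{444889}{79706} = \frac{37746455651}{6163186744}$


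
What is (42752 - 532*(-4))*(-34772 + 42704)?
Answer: 355988160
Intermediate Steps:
(42752 - 532*(-4))*(-34772 + 42704) = (42752 + 2128)*7932 = 44880*7932 = 355988160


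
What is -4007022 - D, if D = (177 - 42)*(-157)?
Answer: -3985827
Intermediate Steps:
D = -21195 (D = 135*(-157) = -21195)
-4007022 - D = -4007022 - 1*(-21195) = -4007022 + 21195 = -3985827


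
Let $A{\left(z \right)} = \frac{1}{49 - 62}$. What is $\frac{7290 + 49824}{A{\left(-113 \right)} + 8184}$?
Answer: $\frac{742482}{106391} \approx 6.9788$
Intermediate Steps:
$A{\left(z \right)} = - \frac{1}{13}$ ($A{\left(z \right)} = \frac{1}{-13} = - \frac{1}{13}$)
$\frac{7290 + 49824}{A{\left(-113 \right)} + 8184} = \frac{7290 + 49824}{- \frac{1}{13} + 8184} = \frac{57114}{\frac{106391}{13}} = 57114 \cdot \frac{13}{106391} = \frac{742482}{106391}$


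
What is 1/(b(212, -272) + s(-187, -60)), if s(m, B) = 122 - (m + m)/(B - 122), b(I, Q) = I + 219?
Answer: 91/50136 ≈ 0.0018151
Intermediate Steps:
b(I, Q) = 219 + I
s(m, B) = 122 - 2*m/(-122 + B)
1/(b(212, -272) + s(-187, -60)) = 1/((219 + 212) + 2*(-7442 - 1*(-187) + 61*(-60))/(-122 - 60)) = 1/(431 + 2*(-7442 + 187 - 3660)/(-182)) = 1/(431 + 2*(-1/182)*(-10915)) = 1/(431 + 10915/91) = 1/(50136/91) = 91/50136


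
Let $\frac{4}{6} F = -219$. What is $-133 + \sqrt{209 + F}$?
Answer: $-133 + \frac{i \sqrt{478}}{2} \approx -133.0 + 10.932 i$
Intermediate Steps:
$F = - \frac{657}{2}$ ($F = \frac{3}{2} \left(-219\right) = - \frac{657}{2} \approx -328.5$)
$-133 + \sqrt{209 + F} = -133 + \sqrt{209 - \frac{657}{2}} = -133 + \sqrt{- \frac{239}{2}} = -133 + \frac{i \sqrt{478}}{2}$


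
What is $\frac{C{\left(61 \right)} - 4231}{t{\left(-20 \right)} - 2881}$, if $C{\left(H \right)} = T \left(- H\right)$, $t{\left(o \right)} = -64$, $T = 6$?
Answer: $\frac{4597}{2945} \approx 1.561$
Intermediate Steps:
$C{\left(H \right)} = - 6 H$ ($C{\left(H \right)} = 6 \left(- H\right) = - 6 H$)
$\frac{C{\left(61 \right)} - 4231}{t{\left(-20 \right)} - 2881} = \frac{\left(-6\right) 61 - 4231}{-64 - 2881} = \frac{-366 - 4231}{-2945} = \left(-4597\right) \left(- \frac{1}{2945}\right) = \frac{4597}{2945}$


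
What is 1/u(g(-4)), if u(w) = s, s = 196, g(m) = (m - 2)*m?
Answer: 1/196 ≈ 0.0051020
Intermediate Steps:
g(m) = m*(-2 + m) (g(m) = (-2 + m)*m = m*(-2 + m))
u(w) = 196
1/u(g(-4)) = 1/196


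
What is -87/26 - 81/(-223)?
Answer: -17295/5798 ≈ -2.9829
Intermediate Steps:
-87/26 - 81/(-223) = -87*1/26 - 81*(-1/223) = -87/26 + 81/223 = -17295/5798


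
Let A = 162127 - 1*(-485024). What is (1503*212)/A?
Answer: 106212/215717 ≈ 0.49237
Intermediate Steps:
A = 647151 (A = 162127 + 485024 = 647151)
(1503*212)/A = (1503*212)/647151 = 318636*(1/647151) = 106212/215717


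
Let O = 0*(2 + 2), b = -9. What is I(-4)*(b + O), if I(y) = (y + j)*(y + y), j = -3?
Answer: -504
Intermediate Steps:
O = 0 (O = 0*4 = 0)
I(y) = 2*y*(-3 + y) (I(y) = (y - 3)*(y + y) = (-3 + y)*(2*y) = 2*y*(-3 + y))
I(-4)*(b + O) = (2*(-4)*(-3 - 4))*(-9 + 0) = (2*(-4)*(-7))*(-9) = 56*(-9) = -504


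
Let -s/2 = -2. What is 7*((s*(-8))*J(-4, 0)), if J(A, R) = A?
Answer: 896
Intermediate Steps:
s = 4 (s = -2*(-2) = 4)
7*((s*(-8))*J(-4, 0)) = 7*((4*(-8))*(-4)) = 7*(-32*(-4)) = 7*128 = 896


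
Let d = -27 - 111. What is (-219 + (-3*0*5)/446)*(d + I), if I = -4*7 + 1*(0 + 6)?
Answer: 35040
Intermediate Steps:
d = -138
I = -22 (I = -28 + 1*6 = -28 + 6 = -22)
(-219 + (-3*0*5)/446)*(d + I) = (-219 + (-3*0*5)/446)*(-138 - 22) = (-219 + (0*5)*(1/446))*(-160) = (-219 + 0*(1/446))*(-160) = (-219 + 0)*(-160) = -219*(-160) = 35040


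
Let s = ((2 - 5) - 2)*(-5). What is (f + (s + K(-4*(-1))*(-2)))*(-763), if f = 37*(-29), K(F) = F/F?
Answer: 801150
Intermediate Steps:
s = 25 (s = (-3 - 2)*(-5) = -5*(-5) = 25)
K(F) = 1
f = -1073
(f + (s + K(-4*(-1))*(-2)))*(-763) = (-1073 + (25 + 1*(-2)))*(-763) = (-1073 + (25 - 2))*(-763) = (-1073 + 23)*(-763) = -1050*(-763) = 801150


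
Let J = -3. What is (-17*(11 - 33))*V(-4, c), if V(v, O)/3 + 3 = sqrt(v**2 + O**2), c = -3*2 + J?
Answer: -3366 + 1122*sqrt(97) ≈ 7684.4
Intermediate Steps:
c = -9 (c = -3*2 - 3 = -6 - 3 = -9)
V(v, O) = -9 + 3*sqrt(O**2 + v**2) (V(v, O) = -9 + 3*sqrt(v**2 + O**2) = -9 + 3*sqrt(O**2 + v**2))
(-17*(11 - 33))*V(-4, c) = (-17*(11 - 33))*(-9 + 3*sqrt((-9)**2 + (-4)**2)) = (-17*(-22))*(-9 + 3*sqrt(81 + 16)) = 374*(-9 + 3*sqrt(97)) = -3366 + 1122*sqrt(97)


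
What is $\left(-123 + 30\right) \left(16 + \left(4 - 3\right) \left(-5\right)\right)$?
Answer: $-1023$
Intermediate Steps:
$\left(-123 + 30\right) \left(16 + \left(4 - 3\right) \left(-5\right)\right) = - 93 \left(16 + 1 \left(-5\right)\right) = - 93 \left(16 - 5\right) = \left(-93\right) 11 = -1023$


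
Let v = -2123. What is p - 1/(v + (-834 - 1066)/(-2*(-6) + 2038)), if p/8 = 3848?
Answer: 2680701545/87081 ≈ 30784.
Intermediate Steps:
p = 30784 (p = 8*3848 = 30784)
p - 1/(v + (-834 - 1066)/(-2*(-6) + 2038)) = 30784 - 1/(-2123 + (-834 - 1066)/(-2*(-6) + 2038)) = 30784 - 1/(-2123 - 1900/(12 + 2038)) = 30784 - 1/(-2123 - 1900/2050) = 30784 - 1/(-2123 - 1900*1/2050) = 30784 - 1/(-2123 - 38/41) = 30784 - 1/(-87081/41) = 30784 - 1*(-41/87081) = 30784 + 41/87081 = 2680701545/87081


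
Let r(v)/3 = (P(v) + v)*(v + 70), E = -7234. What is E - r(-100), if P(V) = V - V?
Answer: -16234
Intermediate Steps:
P(V) = 0
r(v) = 3*v*(70 + v) (r(v) = 3*((0 + v)*(v + 70)) = 3*(v*(70 + v)) = 3*v*(70 + v))
E - r(-100) = -7234 - 3*(-100)*(70 - 100) = -7234 - 3*(-100)*(-30) = -7234 - 1*9000 = -7234 - 9000 = -16234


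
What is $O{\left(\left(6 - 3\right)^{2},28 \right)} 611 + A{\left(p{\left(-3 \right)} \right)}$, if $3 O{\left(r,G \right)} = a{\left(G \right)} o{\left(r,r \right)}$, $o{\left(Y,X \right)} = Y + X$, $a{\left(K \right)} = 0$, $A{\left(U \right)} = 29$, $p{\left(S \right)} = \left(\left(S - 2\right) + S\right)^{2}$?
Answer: $29$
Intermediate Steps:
$p{\left(S \right)} = \left(-2 + 2 S\right)^{2}$ ($p{\left(S \right)} = \left(\left(-2 + S\right) + S\right)^{2} = \left(-2 + 2 S\right)^{2}$)
$o{\left(Y,X \right)} = X + Y$
$O{\left(r,G \right)} = 0$ ($O{\left(r,G \right)} = \frac{0 \left(r + r\right)}{3} = \frac{0 \cdot 2 r}{3} = \frac{1}{3} \cdot 0 = 0$)
$O{\left(\left(6 - 3\right)^{2},28 \right)} 611 + A{\left(p{\left(-3 \right)} \right)} = 0 \cdot 611 + 29 = 0 + 29 = 29$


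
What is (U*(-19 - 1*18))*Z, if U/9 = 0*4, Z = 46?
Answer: 0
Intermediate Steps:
U = 0 (U = 9*(0*4) = 9*0 = 0)
(U*(-19 - 1*18))*Z = (0*(-19 - 1*18))*46 = (0*(-19 - 18))*46 = (0*(-37))*46 = 0*46 = 0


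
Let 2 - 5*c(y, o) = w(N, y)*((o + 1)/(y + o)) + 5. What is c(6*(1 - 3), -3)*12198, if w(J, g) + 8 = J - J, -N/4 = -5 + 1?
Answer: -117914/25 ≈ -4716.6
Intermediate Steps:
N = 16 (N = -4*(-5 + 1) = -4*(-4) = 16)
w(J, g) = -8 (w(J, g) = -8 + (J - J) = -8 + 0 = -8)
c(y, o) = -3/5 + 8*(1 + o)/(5*(o + y)) (c(y, o) = 2/5 - (-8*(o + 1)/(y + o) + 5)/5 = 2/5 - (-8*(1 + o)/(o + y) + 5)/5 = 2/5 - (5 - 8*(1 + o)/(o + y))/5 = 2/5 + (-1 + 8*(1 + o)/(5*(o + y))) = -3/5 + 8*(1 + o)/(5*(o + y)))
c(6*(1 - 3), -3)*12198 = ((8/5 - 3 - 18*(1 - 3)/5)/(-3 + 6*(1 - 3)))*12198 = ((8/5 - 3 - 18*(-2)/5)/(-3 + 6*(-2)))*12198 = ((8/5 - 3 - 3/5*(-12))/(-3 - 12))*12198 = ((8/5 - 3 + 36/5)/(-15))*12198 = -1/15*29/5*12198 = -29/75*12198 = -117914/25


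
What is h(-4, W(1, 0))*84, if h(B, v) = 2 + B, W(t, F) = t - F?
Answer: -168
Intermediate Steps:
h(-4, W(1, 0))*84 = (2 - 4)*84 = -2*84 = -168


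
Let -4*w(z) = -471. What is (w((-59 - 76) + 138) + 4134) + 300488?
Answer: 1218959/4 ≈ 3.0474e+5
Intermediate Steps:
w(z) = 471/4 (w(z) = -¼*(-471) = 471/4)
(w((-59 - 76) + 138) + 4134) + 300488 = (471/4 + 4134) + 300488 = 17007/4 + 300488 = 1218959/4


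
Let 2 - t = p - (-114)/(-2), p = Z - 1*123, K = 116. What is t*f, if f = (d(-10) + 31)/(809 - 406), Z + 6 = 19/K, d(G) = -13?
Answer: 196101/23374 ≈ 8.3897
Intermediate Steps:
Z = -677/116 (Z = -6 + 19/116 = -677/116 ≈ -5.8362)
p = -14945/116 (p = -677/116 - 1*123 = -677/116 - 123 = -14945/116 ≈ -128.84)
f = 18/403 (f = (-13 + 31)/(809 - 406) = 18/403 ≈ 0.044665)
t = 21789/116 (t = 2 - (-14945/116 - (-114)/(-2)) = 2 - (-14945/116 - (-114)*(-1)/2) = 2 - (-14945/116 - 1*57) = 2 - (-14945/116 - 57) = 2 - 1*(-21557/116) = 2 + 21557/116 = 21789/116 ≈ 187.84)
t*f = (21789/116)*(18/403) = 196101/23374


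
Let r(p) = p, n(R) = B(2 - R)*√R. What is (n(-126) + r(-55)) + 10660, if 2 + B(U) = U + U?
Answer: 10605 + 762*I*√14 ≈ 10605.0 + 2851.1*I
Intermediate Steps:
B(U) = -2 + 2*U (B(U) = -2 + (U + U) = -2 + 2*U)
n(R) = √R*(2 - 2*R) (n(R) = (-2 + 2*(2 - R))*√R = (-2 + (4 - 2*R))*√R = (2 - 2*R)*√R = √R*(2 - 2*R))
(n(-126) + r(-55)) + 10660 = (2*√(-126)*(1 - 1*(-126)) - 55) + 10660 = (2*(3*I*√14)*(1 + 126) - 55) + 10660 = (2*(3*I*√14)*127 - 55) + 10660 = (762*I*√14 - 55) + 10660 = (-55 + 762*I*√14) + 10660 = 10605 + 762*I*√14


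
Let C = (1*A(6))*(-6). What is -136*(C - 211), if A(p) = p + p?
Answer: 38488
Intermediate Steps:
A(p) = 2*p
C = -72 (C = (1*(2*6))*(-6) = (1*12)*(-6) = 12*(-6) = -72)
-136*(C - 211) = -136*(-72 - 211) = -136*(-283) = 38488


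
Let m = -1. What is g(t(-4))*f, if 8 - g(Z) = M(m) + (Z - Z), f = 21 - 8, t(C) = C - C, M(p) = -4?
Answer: 156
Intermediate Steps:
t(C) = 0
f = 13
g(Z) = 12 (g(Z) = 8 - (-4 + (Z - Z)) = 8 - (-4 + 0) = 8 - 1*(-4) = 8 + 4 = 12)
g(t(-4))*f = 12*13 = 156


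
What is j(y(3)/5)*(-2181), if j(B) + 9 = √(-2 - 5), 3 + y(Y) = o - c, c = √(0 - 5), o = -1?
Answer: 19629 - 2181*I*√7 ≈ 19629.0 - 5770.4*I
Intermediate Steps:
c = I*√5 (c = √(-5) = I*√5 ≈ 2.2361*I)
y(Y) = -4 - I*√5 (y(Y) = -3 + (-1 - I*√5) = -4 - I*√5)
j(B) = -9 + I*√7 (j(B) = -9 + √(-2 - 5) = -9 + √(-7) = -9 + I*√7)
j(y(3)/5)*(-2181) = (-9 + I*√7)*(-2181) = 19629 - 2181*I*√7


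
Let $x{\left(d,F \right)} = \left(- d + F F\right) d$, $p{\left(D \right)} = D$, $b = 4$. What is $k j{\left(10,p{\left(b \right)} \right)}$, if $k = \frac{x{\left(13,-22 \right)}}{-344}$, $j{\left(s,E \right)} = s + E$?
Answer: $- \frac{42861}{172} \approx -249.19$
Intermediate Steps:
$x{\left(d,F \right)} = d \left(F^{2} - d\right)$ ($x{\left(d,F \right)} = \left(- d + F^{2}\right) d = \left(F^{2} - d\right) d = d \left(F^{2} - d\right)$)
$j{\left(s,E \right)} = E + s$
$k = - \frac{6123}{344}$ ($k = \frac{13 \left(\left(-22\right)^{2} - 13\right)}{-344} = 13 \left(484 - 13\right) \left(- \frac{1}{344}\right) = 13 \cdot 471 \left(- \frac{1}{344}\right) = 6123 \left(- \frac{1}{344}\right) = - \frac{6123}{344} \approx -17.799$)
$k j{\left(10,p{\left(b \right)} \right)} = - \frac{6123 \left(4 + 10\right)}{344} = \left(- \frac{6123}{344}\right) 14 = - \frac{42861}{172}$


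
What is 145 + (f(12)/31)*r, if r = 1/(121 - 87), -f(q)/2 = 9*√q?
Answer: 145 - 18*√3/527 ≈ 144.94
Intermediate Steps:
f(q) = -18*√q
r = 1/34 ≈ 0.029412
145 + (f(12)/31)*r = 145 + (-36*√3/31)*(1/34) = 145 + (-36*√3*(1/31))*(1/34) = 145 - 36*√3/31*(1/34) = 145 - 18*√3/527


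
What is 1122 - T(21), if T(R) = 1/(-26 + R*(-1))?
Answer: 52735/47 ≈ 1122.0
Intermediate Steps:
T(R) = 1/(-26 - R)
1122 - T(21) = 1122 - (-1)/(26 + 21) = 1122 - (-1)/47 = 1122 - 1*(-1/47) = 1122 + 1/47 = 52735/47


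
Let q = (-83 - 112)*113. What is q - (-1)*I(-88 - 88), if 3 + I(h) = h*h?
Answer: 8938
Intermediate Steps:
I(h) = -3 + h² (I(h) = -3 + h*h = -3 + h²)
q = -22035 (q = -195*113 = -22035)
q - (-1)*I(-88 - 88) = -22035 - (-1)*(-3 + (-88 - 88)²) = -22035 - (-1)*(-3 + (-176)²) = -22035 - (-1)*(-3 + 30976) = -22035 - (-1)*30973 = -22035 - 1*(-30973) = -22035 + 30973 = 8938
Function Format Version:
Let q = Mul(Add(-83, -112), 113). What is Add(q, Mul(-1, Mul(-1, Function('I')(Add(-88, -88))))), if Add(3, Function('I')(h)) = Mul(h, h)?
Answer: 8938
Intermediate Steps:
Function('I')(h) = Add(-3, Pow(h, 2)) (Function('I')(h) = Add(-3, Mul(h, h)) = Add(-3, Pow(h, 2)))
q = -22035 (q = Mul(-195, 113) = -22035)
Add(q, Mul(-1, Mul(-1, Function('I')(Add(-88, -88))))) = Add(-22035, Mul(-1, Mul(-1, Add(-3, Pow(Add(-88, -88), 2))))) = Add(-22035, Mul(-1, Mul(-1, Add(-3, Pow(-176, 2))))) = Add(-22035, Mul(-1, Mul(-1, Add(-3, 30976)))) = Add(-22035, Mul(-1, Mul(-1, 30973))) = Add(-22035, Mul(-1, -30973)) = Add(-22035, 30973) = 8938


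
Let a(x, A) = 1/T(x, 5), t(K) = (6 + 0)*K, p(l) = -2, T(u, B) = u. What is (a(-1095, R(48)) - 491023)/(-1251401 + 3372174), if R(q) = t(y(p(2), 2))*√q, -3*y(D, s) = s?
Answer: -537670186/2322246435 ≈ -0.23153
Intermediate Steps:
y(D, s) = -s/3
t(K) = 6*K
R(q) = -4*√q (R(q) = (6*(-⅓*2))*√q = (6*(-⅔))*√q = -4*√q)
a(x, A) = 1/x
(a(-1095, R(48)) - 491023)/(-1251401 + 3372174) = (1/(-1095) - 491023)/(-1251401 + 3372174) = (-1/1095 - 491023)/2120773 = -537670186/1095*1/2120773 = -537670186/2322246435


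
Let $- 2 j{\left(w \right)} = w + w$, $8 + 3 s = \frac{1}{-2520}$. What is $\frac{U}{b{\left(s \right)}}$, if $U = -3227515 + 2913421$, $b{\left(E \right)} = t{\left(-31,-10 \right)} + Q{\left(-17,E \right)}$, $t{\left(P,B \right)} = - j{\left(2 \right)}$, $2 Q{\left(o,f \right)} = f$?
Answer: $- \frac{4749101280}{10079} \approx -4.7119 \cdot 10^{5}$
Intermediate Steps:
$s = - \frac{20161}{7560}$ ($s = - \frac{8}{3} + \frac{1}{3 \left(-2520\right)} = - \frac{8}{3} + \frac{1}{3} \left(- \frac{1}{2520}\right) = - \frac{8}{3} - \frac{1}{7560} = - \frac{20161}{7560} \approx -2.6668$)
$Q{\left(o,f \right)} = \frac{f}{2}$
$j{\left(w \right)} = - w$ ($j{\left(w \right)} = - \frac{w + w}{2} = - \frac{2 w}{2} = - w$)
$t{\left(P,B \right)} = 2$ ($t{\left(P,B \right)} = - \left(-1\right) 2 = \left(-1\right) \left(-2\right) = 2$)
$b{\left(E \right)} = 2 + \frac{E}{2}$
$U = -314094$
$\frac{U}{b{\left(s \right)}} = - \frac{314094}{2 + \frac{1}{2} \left(- \frac{20161}{7560}\right)} = - \frac{314094}{2 - \frac{20161}{15120}} = - \frac{314094}{\frac{10079}{15120}} = \left(-314094\right) \frac{15120}{10079} = - \frac{4749101280}{10079}$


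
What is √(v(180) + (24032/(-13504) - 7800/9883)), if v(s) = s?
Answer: √3086258848330822/4170626 ≈ 13.320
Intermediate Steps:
√(v(180) + (24032/(-13504) - 7800/9883)) = √(180 + (24032/(-13504) - 7800/9883)) = √(180 + (24032*(-1/13504) - 7800*1/9883)) = √(180 + (-751/422 - 7800/9883)) = √(180 - 10713733/4170626) = √(739998947/4170626) = √3086258848330822/4170626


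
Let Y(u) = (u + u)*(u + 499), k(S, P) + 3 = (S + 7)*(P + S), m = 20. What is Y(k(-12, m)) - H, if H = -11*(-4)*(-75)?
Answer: -35916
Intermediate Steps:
H = -3300 (H = 44*(-75) = -3300)
k(S, P) = -3 + (7 + S)*(P + S) (k(S, P) = -3 + (S + 7)*(P + S) = -3 + (7 + S)*(P + S))
Y(u) = 2*u*(499 + u) (Y(u) = (2*u)*(499 + u) = 2*u*(499 + u))
Y(k(-12, m)) - H = 2*(-3 + (-12)² + 7*20 + 7*(-12) + 20*(-12))*(499 + (-3 + (-12)² + 7*20 + 7*(-12) + 20*(-12))) - 1*(-3300) = 2*(-3 + 144 + 140 - 84 - 240)*(499 + (-3 + 144 + 140 - 84 - 240)) + 3300 = 2*(-43)*(499 - 43) + 3300 = 2*(-43)*456 + 3300 = -39216 + 3300 = -35916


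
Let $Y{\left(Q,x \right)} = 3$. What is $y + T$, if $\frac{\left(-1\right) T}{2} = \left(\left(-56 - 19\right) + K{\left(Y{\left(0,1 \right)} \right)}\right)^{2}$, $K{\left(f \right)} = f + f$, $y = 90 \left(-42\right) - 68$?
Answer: $-13370$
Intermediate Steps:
$y = -3848$ ($y = -3780 - 68 = -3848$)
$K{\left(f \right)} = 2 f$
$T = -9522$ ($T = - 2 \left(\left(-56 - 19\right) + 2 \cdot 3\right)^{2} = - 2 \left(\left(-56 - 19\right) + 6\right)^{2} = - 2 \left(-75 + 6\right)^{2} = - 2 \left(-69\right)^{2} = \left(-2\right) 4761 = -9522$)
$y + T = -3848 - 9522 = -13370$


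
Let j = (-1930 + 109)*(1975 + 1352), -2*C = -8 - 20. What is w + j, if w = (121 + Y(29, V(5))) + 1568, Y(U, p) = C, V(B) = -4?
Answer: -6056764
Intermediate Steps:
C = 14 (C = -(-8 - 20)/2 = -½*(-28) = 14)
Y(U, p) = 14
w = 1703 (w = (121 + 14) + 1568 = 135 + 1568 = 1703)
j = -6058467 (j = -1821*3327 = -6058467)
w + j = 1703 - 6058467 = -6056764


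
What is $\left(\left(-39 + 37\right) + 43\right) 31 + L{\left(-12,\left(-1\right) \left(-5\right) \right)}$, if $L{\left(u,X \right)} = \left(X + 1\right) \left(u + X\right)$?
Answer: $1229$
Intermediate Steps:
$L{\left(u,X \right)} = \left(1 + X\right) \left(X + u\right)$
$\left(\left(-39 + 37\right) + 43\right) 31 + L{\left(-12,\left(-1\right) \left(-5\right) \right)} = \left(\left(-39 + 37\right) + 43\right) 31 + \left(\left(-1\right) \left(-5\right) - 12 + \left(\left(-1\right) \left(-5\right)\right)^{2} + \left(-1\right) \left(-5\right) \left(-12\right)\right) = \left(-2 + 43\right) 31 + \left(5 - 12 + 5^{2} + 5 \left(-12\right)\right) = 41 \cdot 31 + \left(5 - 12 + 25 - 60\right) = 1271 - 42 = 1229$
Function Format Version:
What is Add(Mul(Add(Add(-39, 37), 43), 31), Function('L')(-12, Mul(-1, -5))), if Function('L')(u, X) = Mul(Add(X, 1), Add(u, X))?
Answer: 1229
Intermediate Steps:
Function('L')(u, X) = Mul(Add(1, X), Add(X, u))
Add(Mul(Add(Add(-39, 37), 43), 31), Function('L')(-12, Mul(-1, -5))) = Add(Mul(Add(Add(-39, 37), 43), 31), Add(Mul(-1, -5), -12, Pow(Mul(-1, -5), 2), Mul(Mul(-1, -5), -12))) = Add(Mul(Add(-2, 43), 31), Add(5, -12, Pow(5, 2), Mul(5, -12))) = Add(Mul(41, 31), Add(5, -12, 25, -60)) = Add(1271, -42) = 1229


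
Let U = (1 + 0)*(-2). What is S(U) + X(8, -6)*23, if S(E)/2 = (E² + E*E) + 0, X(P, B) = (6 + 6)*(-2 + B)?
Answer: -2192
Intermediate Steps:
U = -2 (U = 1*(-2) = -2)
X(P, B) = -24 + 12*B (X(P, B) = 12*(-2 + B) = -24 + 12*B)
S(E) = 4*E² (S(E) = 2*((E² + E*E) + 0) = 2*((E² + E²) + 0) = 2*(2*E² + 0) = 2*(2*E²) = 4*E²)
S(U) + X(8, -6)*23 = 4*(-2)² + (-24 + 12*(-6))*23 = 4*4 + (-24 - 72)*23 = 16 - 96*23 = 16 - 2208 = -2192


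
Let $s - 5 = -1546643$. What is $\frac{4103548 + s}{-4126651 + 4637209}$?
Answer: $\frac{1278455}{255279} \approx 5.0081$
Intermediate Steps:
$s = -1546638$ ($s = 5 - 1546643 = -1546638$)
$\frac{4103548 + s}{-4126651 + 4637209} = \frac{4103548 - 1546638}{-4126651 + 4637209} = \frac{2556910}{510558} = 2556910 \cdot \frac{1}{510558} = \frac{1278455}{255279}$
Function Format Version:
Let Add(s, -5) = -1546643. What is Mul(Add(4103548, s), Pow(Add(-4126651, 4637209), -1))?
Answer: Rational(1278455, 255279) ≈ 5.0081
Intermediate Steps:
s = -1546638 (s = Add(5, -1546643) = -1546638)
Mul(Add(4103548, s), Pow(Add(-4126651, 4637209), -1)) = Mul(Add(4103548, -1546638), Pow(Add(-4126651, 4637209), -1)) = Mul(2556910, Pow(510558, -1)) = Mul(2556910, Rational(1, 510558)) = Rational(1278455, 255279)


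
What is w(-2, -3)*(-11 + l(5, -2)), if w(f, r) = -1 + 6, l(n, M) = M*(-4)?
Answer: -15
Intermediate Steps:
l(n, M) = -4*M
w(f, r) = 5
w(-2, -3)*(-11 + l(5, -2)) = 5*(-11 - 4*(-2)) = 5*(-11 + 8) = 5*(-3) = -15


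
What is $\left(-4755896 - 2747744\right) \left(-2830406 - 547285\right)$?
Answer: $25344977295240$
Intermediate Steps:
$\left(-4755896 - 2747744\right) \left(-2830406 - 547285\right) = \left(-7503640\right) \left(-3377691\right) = 25344977295240$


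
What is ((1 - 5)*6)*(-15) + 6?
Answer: 366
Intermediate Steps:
((1 - 5)*6)*(-15) + 6 = -4*6*(-15) + 6 = -24*(-15) + 6 = 360 + 6 = 366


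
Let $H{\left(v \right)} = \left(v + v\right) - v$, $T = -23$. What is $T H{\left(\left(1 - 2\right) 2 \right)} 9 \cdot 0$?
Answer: $0$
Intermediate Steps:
$H{\left(v \right)} = v$ ($H{\left(v \right)} = 2 v - v = v$)
$T H{\left(\left(1 - 2\right) 2 \right)} 9 \cdot 0 = - 23 \left(1 - 2\right) 2 \cdot 9 \cdot 0 = - 23 \left(\left(-1\right) 2\right) 9 \cdot 0 = \left(-23\right) \left(-2\right) 9 \cdot 0 = 46 \cdot 9 \cdot 0 = 414 \cdot 0 = 0$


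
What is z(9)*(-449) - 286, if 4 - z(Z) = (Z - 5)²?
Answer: 5102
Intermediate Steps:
z(Z) = 4 - (-5 + Z)² (z(Z) = 4 - (Z - 5)² = 4 - (-5 + Z)²)
z(9)*(-449) - 286 = (4 - (-5 + 9)²)*(-449) - 286 = (4 - 1*4²)*(-449) - 286 = (4 - 1*16)*(-449) - 286 = (4 - 16)*(-449) - 286 = -12*(-449) - 286 = 5388 - 286 = 5102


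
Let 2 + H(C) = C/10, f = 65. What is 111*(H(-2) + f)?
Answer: 34854/5 ≈ 6970.8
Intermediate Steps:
H(C) = -2 + C/10
111*(H(-2) + f) = 111*((-2 + (⅒)*(-2)) + 65) = 111*((-2 - ⅕) + 65) = 111*(-11/5 + 65) = 111*(314/5) = 34854/5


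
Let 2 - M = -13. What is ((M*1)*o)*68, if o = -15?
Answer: -15300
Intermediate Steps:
M = 15 (M = 2 - 1*(-13) = 2 + 13 = 15)
((M*1)*o)*68 = ((15*1)*(-15))*68 = (15*(-15))*68 = -225*68 = -15300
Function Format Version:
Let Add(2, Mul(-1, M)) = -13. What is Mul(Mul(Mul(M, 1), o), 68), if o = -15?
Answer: -15300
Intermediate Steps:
M = 15 (M = Add(2, Mul(-1, -13)) = Add(2, 13) = 15)
Mul(Mul(Mul(M, 1), o), 68) = Mul(Mul(Mul(15, 1), -15), 68) = Mul(Mul(15, -15), 68) = Mul(-225, 68) = -15300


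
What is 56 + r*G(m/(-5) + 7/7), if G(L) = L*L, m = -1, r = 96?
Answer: 4856/25 ≈ 194.24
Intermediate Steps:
G(L) = L²
56 + r*G(m/(-5) + 7/7) = 56 + 96*(-1/(-5) + 7/7)² = 56 + 96*(-1*(-⅕) + 7*(⅐))² = 56 + 96*(⅕ + 1)² = 56 + 96*(6/5)² = 56 + 96*(36/25) = 56 + 3456/25 = 4856/25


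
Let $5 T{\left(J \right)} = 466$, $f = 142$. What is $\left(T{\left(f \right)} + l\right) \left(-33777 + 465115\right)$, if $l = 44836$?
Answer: $\frac{96898356348}{5} \approx 1.938 \cdot 10^{10}$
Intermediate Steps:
$T{\left(J \right)} = \frac{466}{5}$ ($T{\left(J \right)} = \frac{1}{5} \cdot 466 = \frac{466}{5}$)
$\left(T{\left(f \right)} + l\right) \left(-33777 + 465115\right) = \left(\frac{466}{5} + 44836\right) \left(-33777 + 465115\right) = \frac{224646}{5} \cdot 431338 = \frac{96898356348}{5}$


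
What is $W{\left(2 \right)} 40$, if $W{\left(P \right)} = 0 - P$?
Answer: $-80$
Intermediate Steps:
$W{\left(P \right)} = - P$
$W{\left(2 \right)} 40 = \left(-1\right) 2 \cdot 40 = \left(-2\right) 40 = -80$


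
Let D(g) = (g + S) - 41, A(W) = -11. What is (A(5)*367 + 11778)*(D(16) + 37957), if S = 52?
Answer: 294034144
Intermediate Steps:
D(g) = 11 + g (D(g) = (g + 52) - 41 = (52 + g) - 41 = 11 + g)
(A(5)*367 + 11778)*(D(16) + 37957) = (-11*367 + 11778)*((11 + 16) + 37957) = (-4037 + 11778)*(27 + 37957) = 7741*37984 = 294034144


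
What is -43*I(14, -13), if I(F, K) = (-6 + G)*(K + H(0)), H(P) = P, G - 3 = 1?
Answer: -1118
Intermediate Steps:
G = 4 (G = 3 + 1 = 4)
I(F, K) = -2*K (I(F, K) = (-6 + 4)*(K + 0) = -2*K)
-43*I(14, -13) = -(-86)*(-13) = -43*26 = -1118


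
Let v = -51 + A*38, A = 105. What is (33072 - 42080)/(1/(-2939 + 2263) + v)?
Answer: -6089408/2662763 ≈ -2.2869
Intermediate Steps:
v = 3939 (v = -51 + 105*38 = -51 + 3990 = 3939)
(33072 - 42080)/(1/(-2939 + 2263) + v) = (33072 - 42080)/(1/(-2939 + 2263) + 3939) = -9008/(1/(-676) + 3939) = -9008/(-1/676 + 3939) = -9008/2662763/676 = -9008*676/2662763 = -6089408/2662763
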